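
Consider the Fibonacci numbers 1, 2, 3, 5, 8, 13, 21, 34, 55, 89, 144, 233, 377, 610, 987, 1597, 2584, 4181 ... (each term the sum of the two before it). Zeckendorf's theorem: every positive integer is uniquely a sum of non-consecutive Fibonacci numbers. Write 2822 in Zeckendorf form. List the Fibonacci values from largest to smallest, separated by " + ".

2584 + 233 + 5

largest Fibonacci ≤ 2822 is 2584; 2822 − 2584 = 238
largest Fibonacci ≤ 238 is 233; 238 − 233 = 5
largest Fibonacci ≤ 5 is 5; 5 − 5 = 0
So 2822 = 2584 + 233 + 5, with no two terms consecutive in the sequence.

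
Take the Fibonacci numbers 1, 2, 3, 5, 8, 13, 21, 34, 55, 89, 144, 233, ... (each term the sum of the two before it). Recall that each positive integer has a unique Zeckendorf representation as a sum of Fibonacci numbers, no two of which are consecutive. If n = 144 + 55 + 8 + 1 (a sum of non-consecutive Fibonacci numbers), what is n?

208

144 + 55 + 8 + 1 = 208.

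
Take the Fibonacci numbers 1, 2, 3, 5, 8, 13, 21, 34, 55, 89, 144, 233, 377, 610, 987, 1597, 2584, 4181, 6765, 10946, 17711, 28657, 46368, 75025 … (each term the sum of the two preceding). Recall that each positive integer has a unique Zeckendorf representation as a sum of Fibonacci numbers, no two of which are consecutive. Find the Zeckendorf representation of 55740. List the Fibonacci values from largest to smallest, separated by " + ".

take 46368 (≤ 55740); 55740 − 46368 = 9372
take 6765 (≤ 9372); 9372 − 6765 = 2607
take 2584 (≤ 2607); 2607 − 2584 = 23
take 21 (≤ 23); 23 − 21 = 2
take 2 (≤ 2); 2 − 2 = 0
So 55740 = 46368 + 6765 + 2584 + 21 + 2, with no two terms consecutive in the sequence.

46368 + 6765 + 2584 + 21 + 2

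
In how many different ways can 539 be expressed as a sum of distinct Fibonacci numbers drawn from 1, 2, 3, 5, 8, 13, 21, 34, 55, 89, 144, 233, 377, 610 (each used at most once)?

15

Each representation comes from the Zeckendorf form by replacing some F_k with F_{k−1} + F_{k−2} where possible.
539 = 377+144+13+5 = 377+144+13+3+2 = 377+89+55+13+5 = 377+144+8+5+3+2 = … (11 more), for 15 in all.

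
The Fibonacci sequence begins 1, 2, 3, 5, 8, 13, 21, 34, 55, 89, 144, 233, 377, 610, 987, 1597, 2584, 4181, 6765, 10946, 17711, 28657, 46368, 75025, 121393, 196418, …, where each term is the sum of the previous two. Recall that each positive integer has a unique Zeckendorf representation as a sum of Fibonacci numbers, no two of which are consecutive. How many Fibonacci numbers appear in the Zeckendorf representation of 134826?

7

Greedy algorithm:
subtract 121393 from 134826: 13433 remains
subtract 10946 from 13433: 2487 remains
subtract 1597 from 2487: 890 remains
subtract 610 from 890: 280 remains
subtract 233 from 280: 47 remains
subtract 34 from 47: 13 remains
subtract 13 from 13: 0 remains
134826 = 121393 + 10946 + 1597 + 610 + 233 + 34 + 13, which has 7 terms.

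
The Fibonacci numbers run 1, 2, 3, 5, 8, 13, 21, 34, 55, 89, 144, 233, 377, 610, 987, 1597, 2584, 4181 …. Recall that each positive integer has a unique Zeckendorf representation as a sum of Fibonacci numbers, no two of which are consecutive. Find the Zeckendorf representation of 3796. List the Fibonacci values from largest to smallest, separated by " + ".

subtract 2584 from 3796: 1212 remains
subtract 987 from 1212: 225 remains
subtract 144 from 225: 81 remains
subtract 55 from 81: 26 remains
subtract 21 from 26: 5 remains
subtract 5 from 5: 0 remains
So 3796 = 2584 + 987 + 144 + 55 + 21 + 5, with no two terms consecutive in the sequence.

2584 + 987 + 144 + 55 + 21 + 5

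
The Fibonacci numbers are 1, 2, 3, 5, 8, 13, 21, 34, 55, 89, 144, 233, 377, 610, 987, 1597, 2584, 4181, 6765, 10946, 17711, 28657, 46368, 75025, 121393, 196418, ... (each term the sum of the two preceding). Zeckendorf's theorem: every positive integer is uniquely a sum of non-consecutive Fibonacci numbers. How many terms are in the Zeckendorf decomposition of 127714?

127714: greatest Fibonacci not exceeding it is 121393, leaving 6321
6321: greatest Fibonacci not exceeding it is 4181, leaving 2140
2140: greatest Fibonacci not exceeding it is 1597, leaving 543
543: greatest Fibonacci not exceeding it is 377, leaving 166
166: greatest Fibonacci not exceeding it is 144, leaving 22
22: greatest Fibonacci not exceeding it is 21, leaving 1
1: greatest Fibonacci not exceeding it is 1, leaving 0
127714 = 121393 + 4181 + 1597 + 377 + 144 + 21 + 1, which has 7 terms.

7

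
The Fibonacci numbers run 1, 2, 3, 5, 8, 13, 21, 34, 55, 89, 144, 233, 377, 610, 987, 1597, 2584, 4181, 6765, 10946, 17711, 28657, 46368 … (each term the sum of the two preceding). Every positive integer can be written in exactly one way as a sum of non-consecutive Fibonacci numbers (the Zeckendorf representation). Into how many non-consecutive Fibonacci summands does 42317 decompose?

7

Greedily peel off the largest Fibonacci term at each step:
largest Fibonacci ≤ 42317 is 28657; 42317 − 28657 = 13660
largest Fibonacci ≤ 13660 is 10946; 13660 − 10946 = 2714
largest Fibonacci ≤ 2714 is 2584; 2714 − 2584 = 130
largest Fibonacci ≤ 130 is 89; 130 − 89 = 41
largest Fibonacci ≤ 41 is 34; 41 − 34 = 7
largest Fibonacci ≤ 7 is 5; 7 − 5 = 2
largest Fibonacci ≤ 2 is 2; 2 − 2 = 0
42317 = 28657 + 10946 + 2584 + 89 + 34 + 5 + 2, which has 7 terms.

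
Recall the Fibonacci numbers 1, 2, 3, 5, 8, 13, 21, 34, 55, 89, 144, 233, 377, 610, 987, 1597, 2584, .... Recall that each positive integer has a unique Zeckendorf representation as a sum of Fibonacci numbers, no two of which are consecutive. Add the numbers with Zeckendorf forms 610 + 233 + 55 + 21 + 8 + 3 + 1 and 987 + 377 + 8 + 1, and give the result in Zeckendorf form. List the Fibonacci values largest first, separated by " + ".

The two numbers are 931 and 1373, so their sum is 2304.
largest Fibonacci ≤ 2304 is 1597; 2304 − 1597 = 707
largest Fibonacci ≤ 707 is 610; 707 − 610 = 97
largest Fibonacci ≤ 97 is 89; 97 − 89 = 8
largest Fibonacci ≤ 8 is 8; 8 − 8 = 0

1597 + 610 + 89 + 8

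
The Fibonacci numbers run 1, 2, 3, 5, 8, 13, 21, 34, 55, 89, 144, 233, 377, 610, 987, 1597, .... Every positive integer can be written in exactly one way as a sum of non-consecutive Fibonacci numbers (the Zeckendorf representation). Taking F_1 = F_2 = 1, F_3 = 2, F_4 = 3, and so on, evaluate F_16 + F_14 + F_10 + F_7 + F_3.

F_16 + F_14 + F_10 + F_7 + F_3 = 987 + 377 + 55 + 13 + 2 = 1434.

1434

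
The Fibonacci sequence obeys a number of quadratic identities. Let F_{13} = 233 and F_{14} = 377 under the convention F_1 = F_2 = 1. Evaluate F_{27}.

196418

By F_{2k+1} = F_k² + F_{k+1}²: F_{27} = 233² + 377² = 54289 + 142129 = 196418.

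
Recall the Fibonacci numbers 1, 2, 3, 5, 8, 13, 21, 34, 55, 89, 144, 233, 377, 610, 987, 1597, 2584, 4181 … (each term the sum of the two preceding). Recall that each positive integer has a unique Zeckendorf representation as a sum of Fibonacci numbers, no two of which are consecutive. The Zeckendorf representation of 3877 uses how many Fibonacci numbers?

6

Greedily peel off the largest Fibonacci term at each step:
3877 − 2584 = 1293
1293 − 987 = 306
306 − 233 = 73
73 − 55 = 18
18 − 13 = 5
5 − 5 = 0
3877 = 2584 + 987 + 233 + 55 + 13 + 5, which has 6 terms.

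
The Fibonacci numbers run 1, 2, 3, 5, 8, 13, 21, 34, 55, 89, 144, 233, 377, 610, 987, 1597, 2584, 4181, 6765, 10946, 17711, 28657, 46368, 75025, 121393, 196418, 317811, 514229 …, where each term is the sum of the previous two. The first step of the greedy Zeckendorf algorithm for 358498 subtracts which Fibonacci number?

317811 ≤ 358498 < 514229, so the largest Fibonacci number not exceeding 358498 is 317811.

317811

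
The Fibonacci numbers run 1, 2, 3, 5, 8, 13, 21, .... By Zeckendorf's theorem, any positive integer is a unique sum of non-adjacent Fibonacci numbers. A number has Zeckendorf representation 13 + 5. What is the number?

13 + 5 = 18.

18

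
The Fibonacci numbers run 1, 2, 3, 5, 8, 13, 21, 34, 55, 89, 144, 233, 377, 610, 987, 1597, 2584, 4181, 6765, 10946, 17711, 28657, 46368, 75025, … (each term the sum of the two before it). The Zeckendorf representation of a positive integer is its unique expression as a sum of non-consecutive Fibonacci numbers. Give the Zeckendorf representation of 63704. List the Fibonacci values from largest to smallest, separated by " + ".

46368 + 10946 + 4181 + 1597 + 610 + 2

largest Fibonacci ≤ 63704 is 46368; 63704 − 46368 = 17336
largest Fibonacci ≤ 17336 is 10946; 17336 − 10946 = 6390
largest Fibonacci ≤ 6390 is 4181; 6390 − 4181 = 2209
largest Fibonacci ≤ 2209 is 1597; 2209 − 1597 = 612
largest Fibonacci ≤ 612 is 610; 612 − 610 = 2
largest Fibonacci ≤ 2 is 2; 2 − 2 = 0
So 63704 = 46368 + 10946 + 4181 + 1597 + 610 + 2, with no two terms consecutive in the sequence.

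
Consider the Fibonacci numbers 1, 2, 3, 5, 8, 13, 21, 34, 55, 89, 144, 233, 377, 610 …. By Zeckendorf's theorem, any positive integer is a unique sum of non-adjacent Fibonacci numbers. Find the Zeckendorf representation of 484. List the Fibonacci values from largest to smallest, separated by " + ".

377 + 89 + 13 + 5

Greedy algorithm:
subtract 377 from 484: 107 remains
subtract 89 from 107: 18 remains
subtract 13 from 18: 5 remains
subtract 5 from 5: 0 remains
So 484 = 377 + 89 + 13 + 5, with no two terms consecutive in the sequence.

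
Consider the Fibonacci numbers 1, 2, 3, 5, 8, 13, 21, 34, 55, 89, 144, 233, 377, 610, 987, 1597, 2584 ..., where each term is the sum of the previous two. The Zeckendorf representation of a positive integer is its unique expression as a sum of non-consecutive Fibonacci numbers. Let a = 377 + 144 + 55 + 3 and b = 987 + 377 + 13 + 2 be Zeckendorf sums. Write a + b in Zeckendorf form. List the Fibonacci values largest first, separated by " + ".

1597 + 233 + 89 + 34 + 5

The two numbers are 579 and 1379, so their sum is 1958.
largest Fibonacci ≤ 1958 is 1597; 1958 − 1597 = 361
largest Fibonacci ≤ 361 is 233; 361 − 233 = 128
largest Fibonacci ≤ 128 is 89; 128 − 89 = 39
largest Fibonacci ≤ 39 is 34; 39 − 34 = 5
largest Fibonacci ≤ 5 is 5; 5 − 5 = 0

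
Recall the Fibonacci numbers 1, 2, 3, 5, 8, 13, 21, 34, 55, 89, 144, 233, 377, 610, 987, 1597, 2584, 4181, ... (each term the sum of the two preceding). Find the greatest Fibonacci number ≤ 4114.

2584 ≤ 4114 < 4181, so the largest Fibonacci number not exceeding 4114 is 2584.

2584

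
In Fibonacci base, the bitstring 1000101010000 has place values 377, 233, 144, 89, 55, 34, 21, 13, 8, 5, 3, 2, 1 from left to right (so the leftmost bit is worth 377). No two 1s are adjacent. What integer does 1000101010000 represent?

461

Summing the place values of the 1 bits: 377 + 55 + 21 + 8 = 461.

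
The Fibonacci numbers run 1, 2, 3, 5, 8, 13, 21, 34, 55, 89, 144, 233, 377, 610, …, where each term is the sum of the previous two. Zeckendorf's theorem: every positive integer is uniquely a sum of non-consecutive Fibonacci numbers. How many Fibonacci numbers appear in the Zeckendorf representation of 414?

3

414: greatest Fibonacci not exceeding it is 377, leaving 37
37: greatest Fibonacci not exceeding it is 34, leaving 3
3: greatest Fibonacci not exceeding it is 3, leaving 0
414 = 377 + 34 + 3, which has 3 terms.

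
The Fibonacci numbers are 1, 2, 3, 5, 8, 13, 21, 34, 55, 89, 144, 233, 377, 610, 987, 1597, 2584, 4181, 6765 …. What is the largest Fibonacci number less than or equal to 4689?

4181 ≤ 4689 < 6765, so the largest Fibonacci number not exceeding 4689 is 4181.

4181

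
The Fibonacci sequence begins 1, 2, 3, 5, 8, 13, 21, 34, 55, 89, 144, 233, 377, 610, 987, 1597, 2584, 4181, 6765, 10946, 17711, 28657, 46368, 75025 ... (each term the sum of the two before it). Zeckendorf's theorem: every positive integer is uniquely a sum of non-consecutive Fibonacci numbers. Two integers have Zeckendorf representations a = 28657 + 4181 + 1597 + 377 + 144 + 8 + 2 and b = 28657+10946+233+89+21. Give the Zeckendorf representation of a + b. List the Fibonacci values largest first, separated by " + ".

The two numbers are 34966 and 39946, so their sum is 74912.
Greedily peel off the largest Fibonacci term at each step:
74912: greatest Fibonacci not exceeding it is 46368, leaving 28544
28544: greatest Fibonacci not exceeding it is 17711, leaving 10833
10833: greatest Fibonacci not exceeding it is 6765, leaving 4068
4068: greatest Fibonacci not exceeding it is 2584, leaving 1484
1484: greatest Fibonacci not exceeding it is 987, leaving 497
497: greatest Fibonacci not exceeding it is 377, leaving 120
120: greatest Fibonacci not exceeding it is 89, leaving 31
31: greatest Fibonacci not exceeding it is 21, leaving 10
10: greatest Fibonacci not exceeding it is 8, leaving 2
2: greatest Fibonacci not exceeding it is 2, leaving 0

46368 + 17711 + 6765 + 2584 + 987 + 377 + 89 + 21 + 8 + 2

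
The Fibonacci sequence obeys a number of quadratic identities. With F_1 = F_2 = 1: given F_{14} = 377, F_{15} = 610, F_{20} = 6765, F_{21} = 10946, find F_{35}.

By the addition formula F_{m+n} = F_m F_{n+1} + F_{m−1} F_n with m=15, n=20: F_{35} = 610·10946 + 377·6765 = 6677060 + 2550405 = 9227465.

9227465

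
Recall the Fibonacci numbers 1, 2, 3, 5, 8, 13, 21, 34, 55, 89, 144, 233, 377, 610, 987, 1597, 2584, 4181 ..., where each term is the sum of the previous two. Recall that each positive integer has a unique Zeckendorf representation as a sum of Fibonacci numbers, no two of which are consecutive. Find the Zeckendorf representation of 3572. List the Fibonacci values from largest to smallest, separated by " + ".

Greedily peel off the largest Fibonacci term at each step:
largest Fibonacci ≤ 3572 is 2584; 3572 − 2584 = 988
largest Fibonacci ≤ 988 is 987; 988 − 987 = 1
largest Fibonacci ≤ 1 is 1; 1 − 1 = 0
So 3572 = 2584 + 987 + 1, with no two terms consecutive in the sequence.

2584 + 987 + 1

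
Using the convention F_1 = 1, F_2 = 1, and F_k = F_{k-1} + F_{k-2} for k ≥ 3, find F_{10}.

Iterating the recurrence up to F_{2} = 1 and F_{1} = 1:
F_{3} = F_{2} + F_{1} = 1 + 1 = 2
F_{4} = F_{3} + F_{2} = 2 + 1 = 3
F_{5} = F_{4} + F_{3} = 3 + 2 = 5
F_{6} = F_{5} + F_{4} = 5 + 3 = 8
F_{7} = F_{6} + F_{5} = 8 + 5 = 13
F_{8} = F_{7} + F_{6} = 13 + 8 = 21
F_{9} = F_{8} + F_{7} = 21 + 13 = 34
F_{10} = F_{9} + F_{8} = 34 + 21 = 55

55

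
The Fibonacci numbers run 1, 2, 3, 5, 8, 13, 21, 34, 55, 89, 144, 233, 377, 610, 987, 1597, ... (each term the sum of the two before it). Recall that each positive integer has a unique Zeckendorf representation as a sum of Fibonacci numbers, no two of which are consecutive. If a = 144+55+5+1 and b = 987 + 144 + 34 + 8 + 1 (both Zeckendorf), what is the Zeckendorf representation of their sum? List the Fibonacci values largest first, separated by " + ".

987 + 377 + 13 + 2

The two numbers are 205 and 1174, so their sum is 1379.
subtract 987 from 1379: 392 remains
subtract 377 from 392: 15 remains
subtract 13 from 15: 2 remains
subtract 2 from 2: 0 remains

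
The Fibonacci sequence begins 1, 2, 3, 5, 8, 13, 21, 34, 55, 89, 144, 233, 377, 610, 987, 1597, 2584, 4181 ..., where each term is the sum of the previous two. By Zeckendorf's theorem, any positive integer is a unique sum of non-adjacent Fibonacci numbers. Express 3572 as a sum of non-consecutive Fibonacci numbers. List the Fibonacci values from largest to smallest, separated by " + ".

Repeatedly subtract the largest Fibonacci number that fits:
largest Fibonacci ≤ 3572 is 2584; 3572 − 2584 = 988
largest Fibonacci ≤ 988 is 987; 988 − 987 = 1
largest Fibonacci ≤ 1 is 1; 1 − 1 = 0
So 3572 = 2584 + 987 + 1, with no two terms consecutive in the sequence.

2584 + 987 + 1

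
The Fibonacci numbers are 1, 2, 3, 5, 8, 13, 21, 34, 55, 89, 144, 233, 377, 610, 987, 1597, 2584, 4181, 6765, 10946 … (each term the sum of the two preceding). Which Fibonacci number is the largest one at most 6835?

6765 ≤ 6835 < 10946, so the largest Fibonacci number not exceeding 6835 is 6765.

6765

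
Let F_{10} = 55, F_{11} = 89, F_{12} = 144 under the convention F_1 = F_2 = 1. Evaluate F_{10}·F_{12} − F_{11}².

-1

55·144 − 89² = 7920 − 7921 = -1. (Cassini's identity: F_{k−1}F_{k+1} − F_k² = (−1)^k.)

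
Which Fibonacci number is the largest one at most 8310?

6765 ≤ 8310 < 10946, so the largest Fibonacci number not exceeding 8310 is 6765.

6765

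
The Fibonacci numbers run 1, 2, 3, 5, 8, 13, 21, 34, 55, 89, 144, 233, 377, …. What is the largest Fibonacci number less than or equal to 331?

233

233 ≤ 331 < 377, so the largest Fibonacci number not exceeding 331 is 233.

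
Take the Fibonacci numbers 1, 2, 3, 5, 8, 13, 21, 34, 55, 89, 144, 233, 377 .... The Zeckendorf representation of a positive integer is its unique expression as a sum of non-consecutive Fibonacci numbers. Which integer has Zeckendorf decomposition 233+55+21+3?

233+55+21+3 = 312.

312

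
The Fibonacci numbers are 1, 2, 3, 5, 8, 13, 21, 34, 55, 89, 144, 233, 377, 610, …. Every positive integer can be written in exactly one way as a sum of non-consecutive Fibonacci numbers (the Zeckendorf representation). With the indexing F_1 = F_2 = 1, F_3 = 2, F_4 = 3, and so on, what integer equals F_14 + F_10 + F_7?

F_14 + F_10 + F_7 = 377 + 55 + 13 = 445.

445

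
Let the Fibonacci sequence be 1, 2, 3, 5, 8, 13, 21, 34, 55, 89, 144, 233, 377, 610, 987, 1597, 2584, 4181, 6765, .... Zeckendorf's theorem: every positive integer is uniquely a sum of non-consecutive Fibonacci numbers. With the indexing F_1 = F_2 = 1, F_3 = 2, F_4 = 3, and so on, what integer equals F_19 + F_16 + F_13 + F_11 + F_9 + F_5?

5529

F_19 + F_16 + F_13 + F_11 + F_9 + F_5 = 4181 + 987 + 233 + 89 + 34 + 5 = 5529.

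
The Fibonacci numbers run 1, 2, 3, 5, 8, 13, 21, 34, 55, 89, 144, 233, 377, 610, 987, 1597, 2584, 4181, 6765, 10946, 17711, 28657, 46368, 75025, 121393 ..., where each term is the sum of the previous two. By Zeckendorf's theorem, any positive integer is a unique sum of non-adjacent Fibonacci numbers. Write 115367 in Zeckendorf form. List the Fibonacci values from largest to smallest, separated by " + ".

75025 + 28657 + 10946 + 610 + 89 + 34 + 5 + 1

subtract 75025 from 115367: 40342 remains
subtract 28657 from 40342: 11685 remains
subtract 10946 from 11685: 739 remains
subtract 610 from 739: 129 remains
subtract 89 from 129: 40 remains
subtract 34 from 40: 6 remains
subtract 5 from 6: 1 remains
subtract 1 from 1: 0 remains
So 115367 = 75025 + 28657 + 10946 + 610 + 89 + 34 + 5 + 1, with no two terms consecutive in the sequence.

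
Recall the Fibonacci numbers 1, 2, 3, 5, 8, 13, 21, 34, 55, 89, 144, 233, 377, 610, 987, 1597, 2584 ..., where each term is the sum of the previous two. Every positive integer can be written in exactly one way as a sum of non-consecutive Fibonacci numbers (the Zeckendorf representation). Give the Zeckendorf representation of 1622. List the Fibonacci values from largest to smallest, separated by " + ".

1597 + 21 + 3 + 1

Greedy algorithm:
1597 ≤ 1622 < 2584, so take 1597; remainder 25
21 ≤ 25 < 34, so take 21; remainder 4
3 ≤ 4 < 5, so take 3; remainder 1
1 ≤ 1 < 2, so take 1; remainder 0
So 1622 = 1597 + 21 + 3 + 1, with no two terms consecutive in the sequence.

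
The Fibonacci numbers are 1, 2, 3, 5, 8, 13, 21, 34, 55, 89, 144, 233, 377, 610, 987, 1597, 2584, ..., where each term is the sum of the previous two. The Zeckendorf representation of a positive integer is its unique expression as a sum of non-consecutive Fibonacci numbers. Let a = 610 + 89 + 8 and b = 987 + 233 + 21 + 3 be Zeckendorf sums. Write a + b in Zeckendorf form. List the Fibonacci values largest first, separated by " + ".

The two numbers are 707 and 1244, so their sum is 1951.
Greedily peel off the largest Fibonacci term at each step:
1597 ≤ 1951 < 2584, so take 1597; remainder 354
233 ≤ 354 < 377, so take 233; remainder 121
89 ≤ 121 < 144, so take 89; remainder 32
21 ≤ 32 < 34, so take 21; remainder 11
8 ≤ 11 < 13, so take 8; remainder 3
3 ≤ 3 < 5, so take 3; remainder 0

1597 + 233 + 89 + 21 + 8 + 3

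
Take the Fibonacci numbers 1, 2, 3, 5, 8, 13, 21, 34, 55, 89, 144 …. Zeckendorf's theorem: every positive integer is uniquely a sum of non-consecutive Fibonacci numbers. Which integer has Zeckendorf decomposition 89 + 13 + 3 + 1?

89 + 13 + 3 + 1 = 106.

106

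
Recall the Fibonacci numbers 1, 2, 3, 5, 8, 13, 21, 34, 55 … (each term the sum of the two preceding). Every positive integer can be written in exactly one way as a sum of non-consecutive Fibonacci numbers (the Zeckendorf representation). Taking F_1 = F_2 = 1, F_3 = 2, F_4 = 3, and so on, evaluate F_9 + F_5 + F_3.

41

F_9 + F_5 + F_3 = 34 + 5 + 2 = 41.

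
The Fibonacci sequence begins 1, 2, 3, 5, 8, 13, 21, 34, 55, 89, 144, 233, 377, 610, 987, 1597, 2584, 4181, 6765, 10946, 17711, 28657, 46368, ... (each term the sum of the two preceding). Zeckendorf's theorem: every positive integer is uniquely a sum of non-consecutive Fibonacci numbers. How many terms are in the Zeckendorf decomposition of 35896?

5

Repeatedly subtract the largest Fibonacci number that fits:
28657 ≤ 35896 < 46368, so take 28657; remainder 7239
6765 ≤ 7239 < 10946, so take 6765; remainder 474
377 ≤ 474 < 610, so take 377; remainder 97
89 ≤ 97 < 144, so take 89; remainder 8
8 ≤ 8 < 13, so take 8; remainder 0
35896 = 28657 + 6765 + 377 + 89 + 8, which has 5 terms.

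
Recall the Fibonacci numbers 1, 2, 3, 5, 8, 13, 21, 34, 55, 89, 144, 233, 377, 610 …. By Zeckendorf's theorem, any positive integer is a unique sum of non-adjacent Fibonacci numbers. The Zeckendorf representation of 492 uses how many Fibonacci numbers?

4

take 377 (≤ 492); 492 − 377 = 115
take 89 (≤ 115); 115 − 89 = 26
take 21 (≤ 26); 26 − 21 = 5
take 5 (≤ 5); 5 − 5 = 0
492 = 377 + 89 + 21 + 5, which has 4 terms.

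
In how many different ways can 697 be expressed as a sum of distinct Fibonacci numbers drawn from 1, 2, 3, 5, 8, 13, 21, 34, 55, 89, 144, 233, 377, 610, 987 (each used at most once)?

697 = 610+55+21+8+3 = 610+55+21+8+2+1 = 377+233+55+21+8+3 = 610+55+21+5+3+2+1 = 377+233+55+21+8+2+1 = … (10 more), for 15 in all.

15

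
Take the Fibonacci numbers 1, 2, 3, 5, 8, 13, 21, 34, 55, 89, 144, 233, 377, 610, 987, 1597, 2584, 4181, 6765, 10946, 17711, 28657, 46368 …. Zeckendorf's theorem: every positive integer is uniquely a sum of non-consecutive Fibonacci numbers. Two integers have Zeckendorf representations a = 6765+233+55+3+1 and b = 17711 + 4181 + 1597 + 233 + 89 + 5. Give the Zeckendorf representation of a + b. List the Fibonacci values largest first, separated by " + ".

The two numbers are 7057 and 23816, so their sum is 30873.
subtract 28657 from 30873: 2216 remains
subtract 1597 from 2216: 619 remains
subtract 610 from 619: 9 remains
subtract 8 from 9: 1 remains
subtract 1 from 1: 0 remains

28657 + 1597 + 610 + 8 + 1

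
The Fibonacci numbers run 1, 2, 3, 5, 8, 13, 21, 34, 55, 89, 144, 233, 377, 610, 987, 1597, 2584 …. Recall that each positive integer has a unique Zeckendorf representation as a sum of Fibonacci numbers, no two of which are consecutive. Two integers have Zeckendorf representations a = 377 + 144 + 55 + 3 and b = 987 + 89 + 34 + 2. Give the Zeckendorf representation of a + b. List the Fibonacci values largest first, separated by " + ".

The two numbers are 579 and 1112, so their sum is 1691.
largest Fibonacci ≤ 1691 is 1597; 1691 − 1597 = 94
largest Fibonacci ≤ 94 is 89; 94 − 89 = 5
largest Fibonacci ≤ 5 is 5; 5 − 5 = 0

1597 + 89 + 5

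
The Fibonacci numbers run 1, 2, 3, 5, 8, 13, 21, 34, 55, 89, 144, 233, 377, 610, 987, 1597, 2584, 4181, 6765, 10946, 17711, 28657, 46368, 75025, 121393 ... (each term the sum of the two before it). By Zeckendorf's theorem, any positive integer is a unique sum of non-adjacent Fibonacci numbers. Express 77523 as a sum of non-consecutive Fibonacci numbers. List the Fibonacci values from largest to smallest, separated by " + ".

77523: greatest Fibonacci not exceeding it is 75025, leaving 2498
2498: greatest Fibonacci not exceeding it is 1597, leaving 901
901: greatest Fibonacci not exceeding it is 610, leaving 291
291: greatest Fibonacci not exceeding it is 233, leaving 58
58: greatest Fibonacci not exceeding it is 55, leaving 3
3: greatest Fibonacci not exceeding it is 3, leaving 0
So 77523 = 75025 + 1597 + 610 + 233 + 55 + 3, with no two terms consecutive in the sequence.

75025 + 1597 + 610 + 233 + 55 + 3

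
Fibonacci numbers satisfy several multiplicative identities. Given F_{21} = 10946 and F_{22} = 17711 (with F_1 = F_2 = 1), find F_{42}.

267914296

By the doubling identity F_{2k} = F_k(2F_{k+1} − F_k): F_{42} = 10946·(2·17711 − 10946) = 10946·24476 = 267914296.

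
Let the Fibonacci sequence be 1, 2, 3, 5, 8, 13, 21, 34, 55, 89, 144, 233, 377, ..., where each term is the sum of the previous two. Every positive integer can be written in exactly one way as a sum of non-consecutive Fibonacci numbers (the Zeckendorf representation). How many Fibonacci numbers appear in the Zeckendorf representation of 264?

Repeatedly subtract the largest Fibonacci number that fits:
take 233 (≤ 264); 264 − 233 = 31
take 21 (≤ 31); 31 − 21 = 10
take 8 (≤ 10); 10 − 8 = 2
take 2 (≤ 2); 2 − 2 = 0
264 = 233 + 21 + 8 + 2, which has 4 terms.

4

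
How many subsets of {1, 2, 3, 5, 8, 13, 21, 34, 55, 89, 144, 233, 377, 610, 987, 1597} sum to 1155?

34

Each representation comes from the Zeckendorf form by replacing some F_k with F_{k−1} + F_{k−2} where possible.
1155 = 987+144+21+3 = 987+144+21+2+1 = 987+144+13+8+3 = … (31 more), for 34 in all.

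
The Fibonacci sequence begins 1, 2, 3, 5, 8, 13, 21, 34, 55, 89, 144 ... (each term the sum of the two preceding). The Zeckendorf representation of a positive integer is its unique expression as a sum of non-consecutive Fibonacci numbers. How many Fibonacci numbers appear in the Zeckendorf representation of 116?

4

subtract 89 from 116: 27 remains
subtract 21 from 27: 6 remains
subtract 5 from 6: 1 remains
subtract 1 from 1: 0 remains
116 = 89 + 21 + 5 + 1, which has 4 terms.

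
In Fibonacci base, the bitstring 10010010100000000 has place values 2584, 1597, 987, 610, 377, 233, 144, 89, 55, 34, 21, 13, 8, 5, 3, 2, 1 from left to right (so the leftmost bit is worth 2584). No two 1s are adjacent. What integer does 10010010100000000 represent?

Summing the place values of the 1 bits: 2584 + 610 + 144 + 55 = 3393.

3393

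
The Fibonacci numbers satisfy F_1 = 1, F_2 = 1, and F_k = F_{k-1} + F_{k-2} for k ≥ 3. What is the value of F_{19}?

Iterating the recurrence up to F_{15} = 610 and F_{14} = 377:
F_{16} = F_{15} + F_{14} = 610 + 377 = 987
F_{17} = F_{16} + F_{15} = 987 + 610 = 1597
F_{18} = F_{17} + F_{16} = 1597 + 987 = 2584
F_{19} = F_{18} + F_{17} = 2584 + 1597 = 4181

4181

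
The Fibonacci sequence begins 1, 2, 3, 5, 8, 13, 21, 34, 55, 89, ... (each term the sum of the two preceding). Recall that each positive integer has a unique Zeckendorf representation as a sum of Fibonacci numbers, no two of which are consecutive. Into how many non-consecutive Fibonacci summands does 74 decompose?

4

Greedily peel off the largest Fibonacci term at each step:
74: greatest Fibonacci not exceeding it is 55, leaving 19
19: greatest Fibonacci not exceeding it is 13, leaving 6
6: greatest Fibonacci not exceeding it is 5, leaving 1
1: greatest Fibonacci not exceeding it is 1, leaving 0
74 = 55 + 13 + 5 + 1, which has 4 terms.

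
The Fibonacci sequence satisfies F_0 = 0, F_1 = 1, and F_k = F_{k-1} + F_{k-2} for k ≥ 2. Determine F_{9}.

Iterating the recurrence up to F_{5} = 5 and F_{4} = 3:
F_{6} = F_{5} + F_{4} = 5 + 3 = 8
F_{7} = F_{6} + F_{5} = 8 + 5 = 13
F_{8} = F_{7} + F_{6} = 13 + 8 = 21
F_{9} = F_{8} + F_{7} = 21 + 13 = 34

34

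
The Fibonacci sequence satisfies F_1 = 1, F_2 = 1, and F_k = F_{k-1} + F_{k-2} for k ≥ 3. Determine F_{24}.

46368

Iterating the recurrence up to F_{16} = 987 and F_{15} = 610:
F_{17} = F_{16} + F_{15} = 987 + 610 = 1597
F_{18} = F_{17} + F_{16} = 1597 + 987 = 2584
F_{19} = F_{18} + F_{17} = 2584 + 1597 = 4181
F_{20} = F_{19} + F_{18} = 4181 + 2584 = 6765
F_{21} = F_{20} + F_{19} = 6765 + 4181 = 10946
F_{22} = F_{21} + F_{20} = 10946 + 6765 = 17711
F_{23} = F_{22} + F_{21} = 17711 + 10946 = 28657
F_{24} = F_{23} + F_{22} = 28657 + 17711 = 46368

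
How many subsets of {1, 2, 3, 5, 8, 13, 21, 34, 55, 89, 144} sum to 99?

6

Starting from the Zeckendorf form and repeatedly splitting a term F_k into F_{k−1} + F_{k−2} (when neither is already used) reaches every representation.
99 = 89+8+2 = 89+5+3+2 = 55+34+8+2 = 55+34+5+3+2 = … (2 more), for 6 in all.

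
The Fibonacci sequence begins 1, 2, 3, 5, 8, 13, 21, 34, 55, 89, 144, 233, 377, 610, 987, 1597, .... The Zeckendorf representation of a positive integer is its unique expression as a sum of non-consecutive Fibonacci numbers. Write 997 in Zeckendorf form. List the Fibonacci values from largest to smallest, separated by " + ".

Greedily peel off the largest Fibonacci term at each step:
997 − 987 = 10
10 − 8 = 2
2 − 2 = 0
So 997 = 987 + 8 + 2, with no two terms consecutive in the sequence.

987 + 8 + 2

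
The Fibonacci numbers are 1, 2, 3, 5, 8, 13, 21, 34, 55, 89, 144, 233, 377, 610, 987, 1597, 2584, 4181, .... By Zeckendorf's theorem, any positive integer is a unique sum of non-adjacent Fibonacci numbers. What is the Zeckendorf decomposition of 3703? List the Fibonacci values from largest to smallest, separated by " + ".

3703: greatest Fibonacci not exceeding it is 2584, leaving 1119
1119: greatest Fibonacci not exceeding it is 987, leaving 132
132: greatest Fibonacci not exceeding it is 89, leaving 43
43: greatest Fibonacci not exceeding it is 34, leaving 9
9: greatest Fibonacci not exceeding it is 8, leaving 1
1: greatest Fibonacci not exceeding it is 1, leaving 0
So 3703 = 2584 + 987 + 89 + 34 + 8 + 1, with no two terms consecutive in the sequence.

2584 + 987 + 89 + 34 + 8 + 1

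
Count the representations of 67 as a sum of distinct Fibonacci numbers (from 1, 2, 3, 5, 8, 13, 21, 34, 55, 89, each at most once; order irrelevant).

2

Each representation comes from the Zeckendorf form by replacing some F_k with F_{k−1} + F_{k−2} where possible.
67 = 55+8+3+1 = 34+21+8+3+1 — 2 representations.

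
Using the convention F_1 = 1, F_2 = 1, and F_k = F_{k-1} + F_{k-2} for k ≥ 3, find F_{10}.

55

Iterating the recurrence up to F_{6} = 8 and F_{5} = 5:
F_{7} = F_{6} + F_{5} = 8 + 5 = 13
F_{8} = F_{7} + F_{6} = 13 + 8 = 21
F_{9} = F_{8} + F_{7} = 21 + 13 = 34
F_{10} = F_{9} + F_{8} = 34 + 21 = 55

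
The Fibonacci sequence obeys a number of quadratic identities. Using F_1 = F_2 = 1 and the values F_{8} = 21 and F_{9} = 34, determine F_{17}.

1597

By F_{2k+1} = F_k² + F_{k+1}²: F_{17} = 21² + 34² = 441 + 1156 = 1597.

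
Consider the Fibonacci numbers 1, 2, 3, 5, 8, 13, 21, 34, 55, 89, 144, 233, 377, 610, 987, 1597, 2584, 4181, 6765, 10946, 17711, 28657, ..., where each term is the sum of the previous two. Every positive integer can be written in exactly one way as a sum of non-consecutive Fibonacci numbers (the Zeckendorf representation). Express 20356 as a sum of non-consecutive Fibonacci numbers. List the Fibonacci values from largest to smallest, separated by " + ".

17711 + 2584 + 55 + 5 + 1

subtract 17711 from 20356: 2645 remains
subtract 2584 from 2645: 61 remains
subtract 55 from 61: 6 remains
subtract 5 from 6: 1 remains
subtract 1 from 1: 0 remains
So 20356 = 17711 + 2584 + 55 + 5 + 1, with no two terms consecutive in the sequence.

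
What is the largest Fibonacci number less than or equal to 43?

34 ≤ 43 < 55, so the largest Fibonacci number not exceeding 43 is 34.

34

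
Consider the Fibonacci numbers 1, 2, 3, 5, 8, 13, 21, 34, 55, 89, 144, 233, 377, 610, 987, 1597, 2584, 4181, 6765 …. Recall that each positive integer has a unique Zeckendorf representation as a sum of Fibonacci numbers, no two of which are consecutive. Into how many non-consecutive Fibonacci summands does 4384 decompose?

5

4384 − 4181 = 203
203 − 144 = 59
59 − 55 = 4
4 − 3 = 1
1 − 1 = 0
4384 = 4181 + 144 + 55 + 3 + 1, which has 5 terms.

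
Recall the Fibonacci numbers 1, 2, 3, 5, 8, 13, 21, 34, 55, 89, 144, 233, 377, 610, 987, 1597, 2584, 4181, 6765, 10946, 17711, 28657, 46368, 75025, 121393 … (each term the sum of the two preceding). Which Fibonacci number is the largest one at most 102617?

75025

75025 ≤ 102617 < 121393, so the largest Fibonacci number not exceeding 102617 is 75025.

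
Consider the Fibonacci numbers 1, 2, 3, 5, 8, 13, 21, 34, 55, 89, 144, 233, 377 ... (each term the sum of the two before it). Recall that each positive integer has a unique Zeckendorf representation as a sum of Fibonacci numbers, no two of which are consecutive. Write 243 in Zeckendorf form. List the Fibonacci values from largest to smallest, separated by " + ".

243 − 233 = 10
10 − 8 = 2
2 − 2 = 0
So 243 = 233 + 8 + 2, with no two terms consecutive in the sequence.

233 + 8 + 2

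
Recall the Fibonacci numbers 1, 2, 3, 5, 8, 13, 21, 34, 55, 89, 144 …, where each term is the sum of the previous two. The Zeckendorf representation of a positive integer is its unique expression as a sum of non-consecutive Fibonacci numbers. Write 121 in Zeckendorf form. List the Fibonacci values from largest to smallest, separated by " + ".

89 + 21 + 8 + 3

Repeatedly subtract the largest Fibonacci number that fits:
take 89 (≤ 121); 121 − 89 = 32
take 21 (≤ 32); 32 − 21 = 11
take 8 (≤ 11); 11 − 8 = 3
take 3 (≤ 3); 3 − 3 = 0
So 121 = 89 + 21 + 8 + 3, with no two terms consecutive in the sequence.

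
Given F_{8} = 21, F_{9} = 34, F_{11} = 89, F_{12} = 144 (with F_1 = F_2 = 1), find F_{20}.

By the addition formula F_{m+n} = F_m F_{n+1} + F_{m−1} F_n with m=9, n=11: F_{20} = 34·144 + 21·89 = 4896 + 1869 = 6765.

6765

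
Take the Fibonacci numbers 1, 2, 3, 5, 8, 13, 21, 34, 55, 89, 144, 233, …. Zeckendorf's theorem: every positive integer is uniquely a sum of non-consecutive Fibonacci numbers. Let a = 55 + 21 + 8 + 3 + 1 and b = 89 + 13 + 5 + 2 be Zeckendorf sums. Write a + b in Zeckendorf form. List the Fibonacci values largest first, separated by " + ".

144 + 34 + 13 + 5 + 1

The two numbers are 88 and 109, so their sum is 197.
largest Fibonacci ≤ 197 is 144; 197 − 144 = 53
largest Fibonacci ≤ 53 is 34; 53 − 34 = 19
largest Fibonacci ≤ 19 is 13; 19 − 13 = 6
largest Fibonacci ≤ 6 is 5; 6 − 5 = 1
largest Fibonacci ≤ 1 is 1; 1 − 1 = 0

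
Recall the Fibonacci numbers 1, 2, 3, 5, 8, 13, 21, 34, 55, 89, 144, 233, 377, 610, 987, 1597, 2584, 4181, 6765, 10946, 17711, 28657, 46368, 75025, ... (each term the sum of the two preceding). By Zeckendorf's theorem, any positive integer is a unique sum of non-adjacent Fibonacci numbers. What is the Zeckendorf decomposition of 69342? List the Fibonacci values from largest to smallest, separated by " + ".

Greedy algorithm:
largest Fibonacci ≤ 69342 is 46368; 69342 − 46368 = 22974
largest Fibonacci ≤ 22974 is 17711; 22974 − 17711 = 5263
largest Fibonacci ≤ 5263 is 4181; 5263 − 4181 = 1082
largest Fibonacci ≤ 1082 is 987; 1082 − 987 = 95
largest Fibonacci ≤ 95 is 89; 95 − 89 = 6
largest Fibonacci ≤ 6 is 5; 6 − 5 = 1
largest Fibonacci ≤ 1 is 1; 1 − 1 = 0
So 69342 = 46368 + 17711 + 4181 + 987 + 89 + 5 + 1, with no two terms consecutive in the sequence.

46368 + 17711 + 4181 + 987 + 89 + 5 + 1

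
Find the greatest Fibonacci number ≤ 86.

55

55 ≤ 86 < 89, so the largest Fibonacci number not exceeding 86 is 55.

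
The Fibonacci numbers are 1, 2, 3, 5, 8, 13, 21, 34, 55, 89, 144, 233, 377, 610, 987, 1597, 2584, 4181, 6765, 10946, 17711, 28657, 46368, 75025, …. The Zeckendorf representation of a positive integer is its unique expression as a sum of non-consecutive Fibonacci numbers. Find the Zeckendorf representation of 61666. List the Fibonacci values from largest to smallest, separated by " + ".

Repeatedly subtract the largest Fibonacci number that fits:
61666 − 46368 = 15298
15298 − 10946 = 4352
4352 − 4181 = 171
171 − 144 = 27
27 − 21 = 6
6 − 5 = 1
1 − 1 = 0
So 61666 = 46368 + 10946 + 4181 + 144 + 21 + 5 + 1, with no two terms consecutive in the sequence.

46368 + 10946 + 4181 + 144 + 21 + 5 + 1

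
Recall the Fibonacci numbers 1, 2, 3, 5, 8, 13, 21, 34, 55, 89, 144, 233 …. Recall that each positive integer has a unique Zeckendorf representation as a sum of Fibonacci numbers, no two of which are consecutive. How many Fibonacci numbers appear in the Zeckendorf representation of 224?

subtract 144 from 224: 80 remains
subtract 55 from 80: 25 remains
subtract 21 from 25: 4 remains
subtract 3 from 4: 1 remains
subtract 1 from 1: 0 remains
224 = 144 + 55 + 21 + 3 + 1, which has 5 terms.

5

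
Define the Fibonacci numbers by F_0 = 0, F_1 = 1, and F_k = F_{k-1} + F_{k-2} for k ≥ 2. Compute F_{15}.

610

Iterating the recurrence up to F_{7} = 13 and F_{6} = 8:
F_{8} = F_{7} + F_{6} = 13 + 8 = 21
F_{9} = F_{8} + F_{7} = 21 + 13 = 34
F_{10} = F_{9} + F_{8} = 34 + 21 = 55
F_{11} = F_{10} + F_{9} = 55 + 34 = 89
F_{12} = F_{11} + F_{10} = 89 + 55 = 144
F_{13} = F_{12} + F_{11} = 144 + 89 = 233
F_{14} = F_{13} + F_{12} = 233 + 144 = 377
F_{15} = F_{14} + F_{13} = 377 + 233 = 610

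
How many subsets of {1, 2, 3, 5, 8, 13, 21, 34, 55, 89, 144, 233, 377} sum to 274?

Starting from the Zeckendorf form and repeatedly splitting a term F_k into F_{k−1} + F_{k−2} (when neither is already used) reaches every representation.
274 = 233+34+5+2 = 233+21+13+5+2 = 144+89+34+5+2 = … (2 more), for 5 in all.

5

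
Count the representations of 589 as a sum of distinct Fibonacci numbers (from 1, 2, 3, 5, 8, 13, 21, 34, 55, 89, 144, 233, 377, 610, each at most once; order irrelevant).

Each representation comes from the Zeckendorf form by replacing some F_k with F_{k−1} + F_{k−2} where possible.
589 = 377+144+55+13 = 377+144+55+8+5 = 377+144+34+21+13 = 377+144+55+8+3+2 = … (8 more), for 12 in all.

12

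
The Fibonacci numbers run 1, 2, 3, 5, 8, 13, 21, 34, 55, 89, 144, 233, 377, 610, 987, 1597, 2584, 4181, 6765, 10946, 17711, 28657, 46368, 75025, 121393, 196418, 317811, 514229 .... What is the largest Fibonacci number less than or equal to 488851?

317811 ≤ 488851 < 514229, so the largest Fibonacci number not exceeding 488851 is 317811.

317811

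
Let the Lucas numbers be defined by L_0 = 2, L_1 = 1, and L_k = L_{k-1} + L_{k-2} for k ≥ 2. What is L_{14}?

Iterating the recurrence up to L_{6} = 18 and L_{5} = 11:
L_{7} = L_{6} + L_{5} = 18 + 11 = 29
L_{8} = L_{7} + L_{6} = 29 + 18 = 47
L_{9} = L_{8} + L_{7} = 47 + 29 = 76
L_{10} = L_{9} + L_{8} = 76 + 47 = 123
L_{11} = L_{10} + L_{9} = 123 + 76 = 199
L_{12} = L_{11} + L_{10} = 199 + 123 = 322
L_{13} = L_{12} + L_{11} = 322 + 199 = 521
L_{14} = L_{13} + L_{12} = 521 + 322 = 843

843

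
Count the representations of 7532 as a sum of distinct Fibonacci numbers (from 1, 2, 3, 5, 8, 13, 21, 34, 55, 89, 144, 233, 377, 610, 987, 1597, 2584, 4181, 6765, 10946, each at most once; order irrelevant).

54

7532 = 6765+610+144+13 = 6765+610+144+8+5 = 6765+610+89+55+13 = … (51 more), for 54 in all.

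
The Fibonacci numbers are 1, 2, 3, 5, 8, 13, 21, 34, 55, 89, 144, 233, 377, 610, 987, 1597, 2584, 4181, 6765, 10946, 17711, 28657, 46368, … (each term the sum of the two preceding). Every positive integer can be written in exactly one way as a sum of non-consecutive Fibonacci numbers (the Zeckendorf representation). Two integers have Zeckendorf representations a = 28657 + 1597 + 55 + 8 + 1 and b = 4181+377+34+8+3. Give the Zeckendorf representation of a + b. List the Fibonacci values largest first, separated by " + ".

The two numbers are 30318 and 4603, so their sum is 34921.
subtract 28657 from 34921: 6264 remains
subtract 4181 from 6264: 2083 remains
subtract 1597 from 2083: 486 remains
subtract 377 from 486: 109 remains
subtract 89 from 109: 20 remains
subtract 13 from 20: 7 remains
subtract 5 from 7: 2 remains
subtract 2 from 2: 0 remains

28657 + 4181 + 1597 + 377 + 89 + 13 + 5 + 2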